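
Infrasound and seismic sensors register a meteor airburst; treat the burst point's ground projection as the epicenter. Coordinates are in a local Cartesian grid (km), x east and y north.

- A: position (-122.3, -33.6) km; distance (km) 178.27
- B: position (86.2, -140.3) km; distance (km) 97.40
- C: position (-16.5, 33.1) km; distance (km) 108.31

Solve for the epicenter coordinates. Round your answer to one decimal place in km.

Circle about each station: (x + 122.3)² + (y + 33.6)² = 178.27²; (x − 86.2)² + (y + 140.3)² = 97.40²; (x + 16.5)² + (y − 33.1)² = 108.31².
Subtracting the A equation from the B and C equations removes the quadratic terms:
417.0 x − 213.4 y = 33321.71
211.6 x + 133.4 y = 5330.75
Solving the 2×2 system: x ≈ 55.4, y ≈ -47.9 km.
Check against A (with the unrounded x, y): √((x + 122.3)²+(y + 33.6)²) = 178.27 ≈ 178.27 km. ✓

x ≈ 55.4 km, y ≈ -47.9 km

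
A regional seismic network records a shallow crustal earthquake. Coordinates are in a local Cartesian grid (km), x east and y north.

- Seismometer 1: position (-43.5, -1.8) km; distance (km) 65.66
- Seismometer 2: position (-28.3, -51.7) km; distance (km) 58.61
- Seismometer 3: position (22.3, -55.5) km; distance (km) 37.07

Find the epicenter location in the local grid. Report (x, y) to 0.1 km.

20.0 km east, -18.5 km north

Circle about each station: (x + 43.5)² + (y + 1.8)² = 65.66²; (x + 28.3)² + (y + 51.7)² = 58.61²; (x − 22.3)² + (y + 55.5)² = 37.07².
Subtracting the Seismometer 1 equation from the Seismometer 2 and Seismometer 3 equations removes the quadratic terms:
30.4 x − 99.8 y = 2454.39
131.6 x − 107.4 y = 4619.10
Solving the 2×2 system: x ≈ 20.0, y ≈ -18.5 km.
Check against Seismometer 1 (with the unrounded x, y): √((x + 43.5)²+(y + 1.8)²) = 65.66 ≈ 65.66 km. ✓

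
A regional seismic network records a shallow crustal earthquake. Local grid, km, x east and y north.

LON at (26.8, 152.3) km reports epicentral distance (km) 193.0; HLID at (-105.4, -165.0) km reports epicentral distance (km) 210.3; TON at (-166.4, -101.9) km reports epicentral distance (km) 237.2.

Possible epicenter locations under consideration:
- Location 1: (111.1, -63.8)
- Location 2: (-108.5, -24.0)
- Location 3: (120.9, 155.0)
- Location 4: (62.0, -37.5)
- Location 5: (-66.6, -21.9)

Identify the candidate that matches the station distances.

For each candidate, compare |candidate − station| to the reported distance:
Location 1: residuals LON 39.0, HLID 28.7, TON 42.9 → max 42.9 km
Location 2: residuals LON 29.2, HLID 69.3, TON 140.1 → max 140.1 km
Location 3: residuals LON 98.9, HLID 181.6, TON 148.2 → max 181.6 km
Location 4: residuals LON 0.0, HLID 0.1, TON 0.1 → max 0.1 km
Location 5: residuals LON 4.7, HLID 62.0, TON 109.3 → max 109.3 km
Only Location 4 has all residuals ≈ 0.

Location 4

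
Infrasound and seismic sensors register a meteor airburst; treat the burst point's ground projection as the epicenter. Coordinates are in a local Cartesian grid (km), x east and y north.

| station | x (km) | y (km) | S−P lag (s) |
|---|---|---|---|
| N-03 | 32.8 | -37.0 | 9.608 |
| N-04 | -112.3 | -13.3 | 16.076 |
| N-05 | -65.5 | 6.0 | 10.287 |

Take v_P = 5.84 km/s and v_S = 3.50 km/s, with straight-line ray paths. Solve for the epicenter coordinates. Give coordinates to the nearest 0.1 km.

15.4 km east, 45.1 km north

Distance from S−P lag: d = Δt · v_P v_S / (v_P − v_S) = Δt · (5.84·3.50)/(5.84−3.50) ≈ 8.7350·Δt.
So d_N-03 = 83.93, d_N-04 = 140.42, d_N-05 = 89.86 km.
Circle about each station: (x − 32.8)² + (y + 37.0)² = 83.93²; (x + 112.3)² + (y + 13.3)² = 140.42²; (x + 65.5)² + (y − 6.0)² = 89.86².
Subtracting pairs of circle equations eliminates x²+y² and gives linear equations (the radical axes):
-290.2 x + 47.4 y = -2330.19
-196.6 x + 86.0 y = 850.84
Solving the 2×2 system: x ≈ 15.4, y ≈ 45.1 km.
Check against N-03 (with the unrounded x, y): √((x − 32.8)²+(y + 37.0)²) = 83.91 ≈ 83.93 km. ✓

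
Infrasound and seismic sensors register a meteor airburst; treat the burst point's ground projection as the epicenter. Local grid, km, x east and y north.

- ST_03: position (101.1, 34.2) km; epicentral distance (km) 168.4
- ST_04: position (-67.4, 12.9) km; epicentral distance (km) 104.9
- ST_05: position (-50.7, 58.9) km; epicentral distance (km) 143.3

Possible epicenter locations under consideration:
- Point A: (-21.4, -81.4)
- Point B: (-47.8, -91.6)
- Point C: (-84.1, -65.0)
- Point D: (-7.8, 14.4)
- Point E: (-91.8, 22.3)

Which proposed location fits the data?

For each candidate, compare |candidate − station| to the reported distance:
Point A: residuals ST_03 0.0, ST_04 0.0, ST_05 0.0 → max 0.0 km
Point B: residuals ST_03 26.5, ST_04 1.4, ST_05 7.2 → max 26.5 km
Point C: residuals ST_03 41.7, ST_04 25.2, ST_05 15.0 → max 41.7 km
Point D: residuals ST_03 57.7, ST_04 45.3, ST_05 81.5 → max 81.5 km
Point E: residuals ST_03 24.9, ST_04 78.8, ST_05 88.3 → max 88.3 km
Only Point A has all residuals ≈ 0.

Point A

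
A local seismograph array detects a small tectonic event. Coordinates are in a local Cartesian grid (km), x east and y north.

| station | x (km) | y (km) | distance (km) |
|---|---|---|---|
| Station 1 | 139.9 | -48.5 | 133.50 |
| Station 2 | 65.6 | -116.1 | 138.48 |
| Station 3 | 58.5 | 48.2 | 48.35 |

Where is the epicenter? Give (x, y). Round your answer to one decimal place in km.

Circle about each station: (x − 139.9)² + (y + 48.5)² = 133.50²; (x − 65.6)² + (y + 116.1)² = 138.48²; (x − 58.5)² + (y − 48.2)² = 48.35².
Subtracting the Station 1 equation from the Station 2 and Station 3 equations removes the quadratic terms:
-148.6 x − 135.2 y = -5496.15
-162.8 x + 193.4 y = -694.24
Solving the 2×2 system: x ≈ 22.8, y ≈ 15.6 km.

(22.8, 15.6)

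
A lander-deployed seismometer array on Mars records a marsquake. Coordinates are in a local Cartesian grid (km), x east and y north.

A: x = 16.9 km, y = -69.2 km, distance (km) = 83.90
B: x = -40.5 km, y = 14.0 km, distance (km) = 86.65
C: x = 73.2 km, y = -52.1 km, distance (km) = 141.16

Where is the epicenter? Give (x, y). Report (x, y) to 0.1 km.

-67.0 km east, -68.5 km north

Circle about each station: (x − 16.9)² + (y + 69.2)² = 83.90²; (x + 40.5)² + (y − 14.0)² = 86.65²; (x − 73.2)² + (y + 52.1)² = 141.16².
Subtracting the A equation from the B and C equations removes the quadratic terms:
-114.8 x + 166.4 y = -3707.01
112.6 x + 34.2 y = -9888.54
Solving the 2×2 system: x ≈ -67.0, y ≈ -68.5 km.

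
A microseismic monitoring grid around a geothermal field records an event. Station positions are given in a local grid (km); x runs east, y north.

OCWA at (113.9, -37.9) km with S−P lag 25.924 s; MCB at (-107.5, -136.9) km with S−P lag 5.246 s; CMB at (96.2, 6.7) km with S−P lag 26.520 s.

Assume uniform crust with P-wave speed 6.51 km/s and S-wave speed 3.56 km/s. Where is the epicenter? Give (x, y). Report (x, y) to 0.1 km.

Distance from S−P lag: d = Δt · v_P v_S / (v_P − v_S) = Δt · (6.51·3.56)/(6.51−3.56) ≈ 7.8561·Δt.
So d_OCWA = 203.66, d_MCB = 41.21, d_CMB = 208.34 km.
Circle about each station: (x − 113.9)² + (y + 37.9)² = 203.66²; (x + 107.5)² + (y + 136.9)² = 41.21²; (x − 96.2)² + (y − 6.7)² = 208.34².
Subtracting pairs of circle equations eliminates x²+y² and gives linear equations (the radical axes):
-442.8 x − 198.0 y = 55667.37
-35.4 x + 89.2 y = -7038.45
Solving the 2×2 system: x ≈ -76.8, y ≈ -109.4 km.

-76.8 km east, -109.4 km north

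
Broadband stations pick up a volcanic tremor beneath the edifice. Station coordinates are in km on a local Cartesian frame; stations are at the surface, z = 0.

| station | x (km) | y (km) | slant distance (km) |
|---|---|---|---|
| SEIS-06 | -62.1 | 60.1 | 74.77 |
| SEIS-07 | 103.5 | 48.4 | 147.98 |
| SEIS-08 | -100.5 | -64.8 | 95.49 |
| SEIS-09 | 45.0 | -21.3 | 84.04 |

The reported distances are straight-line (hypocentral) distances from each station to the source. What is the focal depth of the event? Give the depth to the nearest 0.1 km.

Each station gives a sphere (x−x_i)² + (y−y_i)² + z² = d_i² (stations at z=0).
Subtracting the SEIS-06 sphere from SEIS-07 and SEIS-08: z² cancels, leaving linear equations in x and y:
331.2 x − 23.4 y = -10721.14
-76.8 x − 249.8 y = 3303.08
Solving: x ≈ -32.597, y ≈ -3.201 km (keep extra digits for the depth step; rounded: -32.6, -3.2).
Then from the SEIS-06 sphere: z² = 74.77² − (x + 62.1)² − (y − 60.1)² with x = -32.597, y = -3.201, so z ≈ 26.704 ≈ 26.7 km.

depth ≈ 26.7 km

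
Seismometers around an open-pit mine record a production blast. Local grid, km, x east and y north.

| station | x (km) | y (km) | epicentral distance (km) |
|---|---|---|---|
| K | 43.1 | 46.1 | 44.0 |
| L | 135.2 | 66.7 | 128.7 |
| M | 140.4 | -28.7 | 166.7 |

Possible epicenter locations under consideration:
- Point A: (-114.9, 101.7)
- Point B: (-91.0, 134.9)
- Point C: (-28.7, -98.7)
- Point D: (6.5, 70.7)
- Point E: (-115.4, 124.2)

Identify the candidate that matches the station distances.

For each candidate, compare |candidate − station| to the reported distance:
Point A: residuals K 123.5, L 123.8, M 120.0 → max 123.8 km
Point B: residuals K 116.8, L 107.6, M 116.7 → max 116.8 km
Point C: residuals K 117.6, L 104.2, M 16.3 → max 117.6 km
Point D: residuals K 0.1, L 0.1, M 0.1 → max 0.1 km
Point E: residuals K 132.7, L 128.4, M 131.3 → max 132.7 km
Only Point D has all residuals ≈ 0.

Point D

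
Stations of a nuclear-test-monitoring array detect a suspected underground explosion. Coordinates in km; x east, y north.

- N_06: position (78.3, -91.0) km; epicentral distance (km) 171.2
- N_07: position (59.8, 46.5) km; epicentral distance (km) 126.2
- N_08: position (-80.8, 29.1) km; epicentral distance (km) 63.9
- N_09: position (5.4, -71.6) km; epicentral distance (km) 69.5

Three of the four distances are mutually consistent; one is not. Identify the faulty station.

N_06

Solve using three stations at a time. Using N_07, N_08, N_09 (subtract circle equations pairwise → linear system) gives (x, y) ≈ (-45.0, -23.8).
Distances from that point to each station vs reported:
  N_06: calculated 140.4 vs reported 171.2 → residual 30.8 km
  N_07: calculated 126.2 vs reported 126.2 → residual 0.0 km
  N_08: calculated 63.9 vs reported 63.9 → residual 0.0 km
  N_09: calculated 69.5 vs reported 69.5 → residual 0.0 km
N_07, N_08, N_09 are mutually consistent (residuals ≈ 0); N_06 is off by 30.8 km.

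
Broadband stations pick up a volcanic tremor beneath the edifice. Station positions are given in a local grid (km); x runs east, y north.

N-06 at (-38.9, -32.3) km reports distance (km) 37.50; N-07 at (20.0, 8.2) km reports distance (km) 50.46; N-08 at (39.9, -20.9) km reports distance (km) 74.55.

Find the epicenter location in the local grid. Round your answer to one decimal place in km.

Circle about each station: (x + 38.9)² + (y + 32.3)² = 37.50²; (x − 20.0)² + (y − 8.2)² = 50.46²; (x − 39.9)² + (y + 20.9)² = 74.55².
Subtracting the N-06 equation from the N-07 and N-08 equations removes the quadratic terms:
117.8 x + 81.0 y = -3229.22
157.6 x + 22.8 y = -4679.13
Solving the 2×2 system: x ≈ -30.3, y ≈ 4.2 km.

(-30.3, 4.2)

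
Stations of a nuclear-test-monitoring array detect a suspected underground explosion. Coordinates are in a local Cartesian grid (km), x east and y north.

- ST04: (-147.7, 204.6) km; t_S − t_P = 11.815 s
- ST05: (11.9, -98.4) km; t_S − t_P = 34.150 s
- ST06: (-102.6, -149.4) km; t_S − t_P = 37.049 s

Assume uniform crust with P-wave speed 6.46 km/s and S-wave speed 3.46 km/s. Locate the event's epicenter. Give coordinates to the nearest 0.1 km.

Distance from S−P lag: d = Δt · v_P v_S / (v_P − v_S) = Δt · (6.46·3.46)/(6.46−3.46) ≈ 7.4505·Δt.
So d_ST04 = 88.03, d_ST05 = 254.44, d_ST06 = 276.03 km.
Circle about each station: (x + 147.7)² + (y − 204.6)² = 88.03²; (x − 11.9)² + (y + 98.4)² = 254.44²; (x + 102.6)² + (y + 149.4)² = 276.03².
Subtracting the ST04 equation from the ST05 and ST06 equations removes the quadratic terms:
319.2 x − 606.0 y = -110842.71
90.2 x − 708.0 y = -99272.61
Solving the 2×2 system: x ≈ -106.9, y ≈ 126.6 km.

x ≈ -106.9 km, y ≈ 126.6 km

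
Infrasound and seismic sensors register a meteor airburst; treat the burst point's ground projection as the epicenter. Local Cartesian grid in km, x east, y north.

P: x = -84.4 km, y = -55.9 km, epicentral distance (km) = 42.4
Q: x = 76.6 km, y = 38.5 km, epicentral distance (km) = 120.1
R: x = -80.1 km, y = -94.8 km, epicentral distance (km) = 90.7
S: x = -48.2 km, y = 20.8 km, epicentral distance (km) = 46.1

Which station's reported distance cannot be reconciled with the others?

P

Solve using three stations at a time. Using Q, R, S (subtract circle equations pairwise → linear system) gives (x, y) ≈ (-27.9, -20.6).
Distances from that point to each station vs reported:
  P: calculated 66.6 vs reported 42.4 → residual 24.2 km
  Q: calculated 120.1 vs reported 120.1 → residual 0.0 km
  R: calculated 90.7 vs reported 90.7 → residual 0.0 km
  S: calculated 46.1 vs reported 46.1 → residual 0.0 km
Q, R, S are mutually consistent (residuals ≈ 0); P is off by 24.2 km.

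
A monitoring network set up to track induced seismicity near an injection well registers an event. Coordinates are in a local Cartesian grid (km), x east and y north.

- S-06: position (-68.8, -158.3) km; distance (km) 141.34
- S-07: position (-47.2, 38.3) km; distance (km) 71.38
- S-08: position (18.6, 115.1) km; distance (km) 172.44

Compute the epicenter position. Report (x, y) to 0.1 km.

(-90.3, -18.6)

Circle about each station: (x + 68.8)² + (y + 158.3)² = 141.34²; (x + 47.2)² + (y − 38.3)² = 71.38²; (x − 18.6)² + (y − 115.1)² = 172.44².
Subtracting pairs of circle equations eliminates x²+y² and gives linear equations (the radical axes):
43.2 x + 393.2 y = -11215.71
174.8 x + 546.8 y = -25956.92
Solving the 2×2 system: x ≈ -90.3, y ≈ -18.6 km.
Check against S-06 (with the unrounded x, y): √((x + 68.8)²+(y + 158.3)²) = 141.34 ≈ 141.34 km. ✓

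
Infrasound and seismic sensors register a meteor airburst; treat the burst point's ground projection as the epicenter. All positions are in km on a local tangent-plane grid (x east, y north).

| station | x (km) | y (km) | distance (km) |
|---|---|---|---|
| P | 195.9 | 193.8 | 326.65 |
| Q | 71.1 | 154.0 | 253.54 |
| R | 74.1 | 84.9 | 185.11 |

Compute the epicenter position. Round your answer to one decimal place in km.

Circle about each station: (x − 195.9)² + (y − 193.8)² = 326.65²; (x − 71.1)² + (y − 154.0)² = 253.54²; (x − 74.1)² + (y − 84.9)² = 185.11².
Subtracting the P equation from the Q and R equations removes the quadratic terms:
-249.6 x − 79.6 y = -4746.35
-243.6 x − 217.8 y = 9198.08
Solving the 2×2 system: x ≈ 50.5, y ≈ -98.7 km.
Check against P (with the unrounded x, y): √((x − 195.9)²+(y − 193.8)²) = 326.66 ≈ 326.65 km. ✓

x ≈ 50.5 km, y ≈ -98.7 km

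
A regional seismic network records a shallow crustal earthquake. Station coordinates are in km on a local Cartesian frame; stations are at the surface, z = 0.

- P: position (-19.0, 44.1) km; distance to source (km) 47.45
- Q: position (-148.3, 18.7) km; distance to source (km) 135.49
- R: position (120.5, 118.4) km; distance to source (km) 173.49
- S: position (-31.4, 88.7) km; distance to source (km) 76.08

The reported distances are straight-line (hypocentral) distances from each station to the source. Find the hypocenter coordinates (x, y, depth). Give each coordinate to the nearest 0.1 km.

(-20.7, 28.0, 44.6)

Each station gives a sphere (x−x_i)² + (y−y_i)² + z² = d_i² (stations at z=0).
Subtracting the P sphere from Q and R: z² cancels, leaving linear equations in x and y:
-258.6 x − 50.8 y = 3930.73
279.0 x + 148.6 y = -1614.28
Solving: x ≈ -20.701, y ≈ 28.004 km (keep extra digits for the depth step; rounded: -20.7, 28.0).
Then from the P sphere: z² = 47.45² − (x + 19.0)² − (y − 44.1)² with x = -20.701, y = 28.004, so z ≈ 44.604 ≈ 44.6 km.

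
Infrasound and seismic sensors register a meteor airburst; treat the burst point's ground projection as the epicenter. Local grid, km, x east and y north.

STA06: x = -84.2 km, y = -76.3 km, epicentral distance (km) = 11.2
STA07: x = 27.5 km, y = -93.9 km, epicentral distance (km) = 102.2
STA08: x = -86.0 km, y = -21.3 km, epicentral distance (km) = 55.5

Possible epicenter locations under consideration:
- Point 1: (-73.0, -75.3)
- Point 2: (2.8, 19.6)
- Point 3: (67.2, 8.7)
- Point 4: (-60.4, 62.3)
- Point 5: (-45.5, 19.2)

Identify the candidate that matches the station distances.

Point 1

For each candidate, compare |candidate − station| to the reported distance:
Point 1: residuals STA06 0.0, STA07 0.0, STA08 0.0 → max 0.0 km
Point 2: residuals STA06 118.3, STA07 14.0, STA08 42.3 → max 118.3 km
Point 3: residuals STA06 162.4, STA07 7.8, STA08 100.6 → max 162.4 km
Point 4: residuals STA06 129.4, STA07 77.0, STA08 31.9 → max 129.4 km
Point 5: residuals STA06 91.8, STA07 32.4, STA08 1.8 → max 91.8 km
Only Point 1 has all residuals ≈ 0.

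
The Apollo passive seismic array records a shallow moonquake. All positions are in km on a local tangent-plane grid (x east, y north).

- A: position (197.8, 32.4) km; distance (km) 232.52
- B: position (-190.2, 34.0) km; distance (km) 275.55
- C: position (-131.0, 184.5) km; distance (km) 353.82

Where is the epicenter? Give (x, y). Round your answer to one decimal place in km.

x ≈ 31.3 km, y ≈ -129.9 km

Circle about each station: (x − 197.8)² + (y − 32.4)² = 232.52²; (x + 190.2)² + (y − 34.0)² = 275.55²; (x + 131.0)² + (y − 184.5)² = 353.82².
Subtracting the A equation from the B and C equations removes the quadratic terms:
-776.0 x + 3.2 y = -24704.81
-657.6 x + 304.2 y = -60096.39
Solving the 2×2 system: x ≈ 31.3, y ≈ -129.9 km.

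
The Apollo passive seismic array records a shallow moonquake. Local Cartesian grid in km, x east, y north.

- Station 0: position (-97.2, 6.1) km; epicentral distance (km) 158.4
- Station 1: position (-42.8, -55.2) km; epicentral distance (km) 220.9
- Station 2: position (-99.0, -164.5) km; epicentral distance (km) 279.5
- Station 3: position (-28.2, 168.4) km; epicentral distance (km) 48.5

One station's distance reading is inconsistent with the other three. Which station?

Station 2

Solve using three stations at a time. Using Station 0, Station 1, Station 3 (subtract circle equations pairwise → linear system) gives (x, y) ≈ (-76.4, 163.1).
Distances from that point to each station vs reported:
  Station 0: calculated 158.4 vs reported 158.4 → residual 0.0 km
  Station 1: calculated 220.9 vs reported 220.9 → residual 0.0 km
  Station 2: calculated 328.4 vs reported 279.5 → residual 48.9 km
  Station 3: calculated 48.5 vs reported 48.5 → residual 0.0 km
Station 0, Station 1, Station 3 are mutually consistent (residuals ≈ 0); Station 2 is off by 48.9 km.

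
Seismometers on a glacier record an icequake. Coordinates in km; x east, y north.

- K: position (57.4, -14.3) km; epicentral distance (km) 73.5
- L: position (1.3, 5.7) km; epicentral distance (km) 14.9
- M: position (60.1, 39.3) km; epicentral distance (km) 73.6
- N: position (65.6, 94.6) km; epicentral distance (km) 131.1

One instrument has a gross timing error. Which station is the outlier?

Solve using three stations at a time. Using K, L, M (subtract circle equations pairwise → linear system) gives (x, y) ≈ (-9.7, 15.8).
Distances from that point to each station vs reported:
  K: calculated 73.5 vs reported 73.5 → residual 0.0 km
  L: calculated 14.9 vs reported 14.9 → residual 0.0 km
  M: calculated 73.6 vs reported 73.6 → residual 0.0 km
  N: calculated 109.0 vs reported 131.1 → residual 22.1 km
K, L, M are mutually consistent (residuals ≈ 0); N is off by 22.1 km.

N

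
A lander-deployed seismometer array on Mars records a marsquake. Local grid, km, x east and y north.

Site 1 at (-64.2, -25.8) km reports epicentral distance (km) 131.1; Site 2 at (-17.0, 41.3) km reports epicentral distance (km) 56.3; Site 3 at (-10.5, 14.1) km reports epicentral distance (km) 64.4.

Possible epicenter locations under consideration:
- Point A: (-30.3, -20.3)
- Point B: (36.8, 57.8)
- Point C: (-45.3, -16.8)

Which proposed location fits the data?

Point B

For each candidate, compare |candidate − station| to the reported distance:
Point A: residuals Site 1 96.8, Site 2 6.7, Site 3 24.7 → max 96.8 km
Point B: residuals Site 1 0.0, Site 2 0.0, Site 3 0.0 → max 0.0 km
Point C: residuals Site 1 110.2, Site 2 8.3, Site 3 17.9 → max 110.2 km
Only Point B has all residuals ≈ 0.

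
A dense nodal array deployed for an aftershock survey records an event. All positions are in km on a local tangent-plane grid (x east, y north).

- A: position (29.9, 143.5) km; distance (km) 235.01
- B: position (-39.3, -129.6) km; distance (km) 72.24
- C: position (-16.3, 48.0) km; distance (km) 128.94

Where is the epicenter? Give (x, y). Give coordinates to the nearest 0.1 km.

Circle about each station: (x − 29.9)² + (y − 143.5)² = 235.01²; (x + 39.3)² + (y + 129.6)² = 72.24²; (x + 16.3)² + (y − 48.0)² = 128.94².
Subtracting pairs of circle equations eliminates x²+y² and gives linear equations (the radical axes):
-138.4 x − 546.2 y = 46865.47
-92.4 x − 191.0 y = 19687.61
Solving the 2×2 system: x ≈ -75.0, y ≈ -66.8 km.
Check against A (with the unrounded x, y): √((x − 29.9)²+(y − 143.5)²) = 235.00 ≈ 235.01 km. ✓

-75.0 km east, -66.8 km north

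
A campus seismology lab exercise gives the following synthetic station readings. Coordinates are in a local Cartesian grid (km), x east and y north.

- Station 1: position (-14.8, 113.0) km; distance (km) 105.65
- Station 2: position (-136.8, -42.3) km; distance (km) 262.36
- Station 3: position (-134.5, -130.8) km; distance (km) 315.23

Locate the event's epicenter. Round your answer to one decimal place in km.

Circle about each station: (x + 14.8)² + (y − 113.0)² = 105.65²; (x + 136.8)² + (y + 42.3)² = 262.36²; (x + 134.5)² + (y + 130.8)² = 315.23².
Subtracting the Station 1 equation from the Station 2 and Station 3 equations removes the quadratic terms:
-244.0 x − 310.6 y = -50155.36
-239.4 x − 487.6 y = -65997.18
Solving the 2×2 system: x ≈ 88.7, y ≈ 91.8 km.

88.7 km east, 91.8 km north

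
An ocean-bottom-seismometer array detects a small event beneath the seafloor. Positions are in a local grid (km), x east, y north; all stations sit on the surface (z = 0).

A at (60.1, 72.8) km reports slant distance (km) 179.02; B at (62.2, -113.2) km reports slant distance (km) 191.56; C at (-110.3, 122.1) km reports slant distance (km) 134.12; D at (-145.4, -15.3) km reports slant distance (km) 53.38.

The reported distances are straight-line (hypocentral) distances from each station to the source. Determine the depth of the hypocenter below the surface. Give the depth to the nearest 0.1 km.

22.4 km

Each station gives a sphere (x−x_i)² + (y−y_i)² + z² = d_i² (stations at z=0).
Subtracting the A sphere from B and C: z² cancels, leaving linear equations in x and y:
4.2 x − 372.0 y = 3124.16
-340.8 x + 98.6 y = 32222.64
Solving: x ≈ -97.298, y ≈ -9.497 km (keep extra digits for the depth step; rounded: -97.3, -9.5).
Then from the A sphere: z² = 179.02² − (x − 60.1)² − (y − 72.8)² with x = -97.298, y = -9.497, so z ≈ 22.388 ≈ 22.4 km.
Check against D (with the unrounded solution): distance 53.38 ≈ 53.38 km. ✓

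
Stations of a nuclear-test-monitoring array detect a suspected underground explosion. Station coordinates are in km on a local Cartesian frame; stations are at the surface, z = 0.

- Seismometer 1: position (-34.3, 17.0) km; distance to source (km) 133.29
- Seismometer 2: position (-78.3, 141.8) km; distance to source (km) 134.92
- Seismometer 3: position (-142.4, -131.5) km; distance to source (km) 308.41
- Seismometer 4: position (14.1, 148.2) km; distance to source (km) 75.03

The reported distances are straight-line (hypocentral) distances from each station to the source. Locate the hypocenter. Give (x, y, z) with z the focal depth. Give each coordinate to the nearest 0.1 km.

x ≈ 38.3 km, y ≈ 111.0 km, depth ≈ 60.5 km

Each station gives a sphere (x−x_i)² + (y−y_i)² + z² = d_i² (stations at z=0).
Subtracting the Seismometer 1 sphere from Seismometer 2 and Seismometer 3: z² cancels, leaving linear equations in x and y:
-88.0 x + 249.6 y = 24335.46
-216.2 x − 297.0 y = -41245.98
Solving: x ≈ 38.294, y ≈ 110.999 km (keep extra digits for the depth step; rounded: 38.3, 111.0).
Then from the Seismometer 1 sphere: z² = 133.29² − (x + 34.3)² − (y − 17.0)² with x = 38.294, y = 110.999, so z ≈ 60.502 ≈ 60.5 km.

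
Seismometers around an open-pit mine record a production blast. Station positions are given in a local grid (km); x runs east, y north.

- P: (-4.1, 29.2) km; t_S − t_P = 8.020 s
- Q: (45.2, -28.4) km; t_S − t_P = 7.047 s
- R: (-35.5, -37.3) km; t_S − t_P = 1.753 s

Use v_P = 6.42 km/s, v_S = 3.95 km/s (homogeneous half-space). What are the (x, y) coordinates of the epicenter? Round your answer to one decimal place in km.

x ≈ -23.6 km, y ≈ -50.8 km

Distance from S−P lag: d = Δt · v_P v_S / (v_P − v_S) = Δt · (6.42·3.95)/(6.42−3.95) ≈ 10.2668·Δt.
So d_P = 82.34, d_Q = 72.35, d_R = 18.00 km.
Circle about each station: (x + 4.1)² + (y − 29.2)² = 82.34²; (x − 45.2)² + (y + 28.4)² = 72.35²; (x + 35.5)² + (y + 37.3)² = 18.00².
Subtracting the P equation from the Q and R equations removes the quadratic terms:
98.6 x − 115.2 y = 3525.50
-62.8 x − 133.0 y = 8237.97
Solving the 2×2 system: x ≈ -23.6, y ≈ -50.8 km.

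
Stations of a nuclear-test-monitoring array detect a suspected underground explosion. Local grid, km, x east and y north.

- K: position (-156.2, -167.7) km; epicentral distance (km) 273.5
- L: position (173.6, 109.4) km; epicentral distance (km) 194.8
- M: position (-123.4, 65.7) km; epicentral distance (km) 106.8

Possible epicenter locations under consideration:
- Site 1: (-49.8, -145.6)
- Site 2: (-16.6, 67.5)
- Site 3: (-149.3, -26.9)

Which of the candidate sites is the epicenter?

For each candidate, compare |candidate − station| to the reported distance:
Site 1: residuals K 164.8, L 144.2, M 117.0 → max 164.8 km
Site 2: residuals K 0.0, L 0.0, M 0.0 → max 0.0 km
Site 3: residuals K 132.5, L 155.7, M 10.6 → max 155.7 km
Only Site 2 has all residuals ≈ 0.

Site 2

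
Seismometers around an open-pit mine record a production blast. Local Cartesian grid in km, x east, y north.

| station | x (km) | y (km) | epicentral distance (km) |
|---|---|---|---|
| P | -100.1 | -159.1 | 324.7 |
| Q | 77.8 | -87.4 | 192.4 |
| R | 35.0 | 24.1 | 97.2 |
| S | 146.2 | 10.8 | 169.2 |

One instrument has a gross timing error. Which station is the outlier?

S

Solve using three stations at a time. Using P, Q, R (subtract circle equations pairwise → linear system) gives (x, y) ≈ (89.3, 104.6).
Distances from that point to each station vs reported:
  P: calculated 324.7 vs reported 324.7 → residual 0.0 km
  Q: calculated 192.4 vs reported 192.4 → residual 0.0 km
  R: calculated 97.1 vs reported 97.2 → residual 0.1 km
  S: calculated 109.7 vs reported 169.2 → residual 59.5 km
P, Q, R are mutually consistent (residuals ≈ 0); S is off by 59.5 km.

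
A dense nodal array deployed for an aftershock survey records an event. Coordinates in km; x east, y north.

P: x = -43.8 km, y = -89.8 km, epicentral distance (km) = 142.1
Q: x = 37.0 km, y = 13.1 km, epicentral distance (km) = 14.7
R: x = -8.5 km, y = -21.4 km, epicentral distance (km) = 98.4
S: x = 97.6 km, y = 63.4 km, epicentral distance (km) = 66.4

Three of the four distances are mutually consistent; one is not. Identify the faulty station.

Solve using three stations at a time. Using P, Q, S (subtract circle equations pairwise → linear system) gives (x, y) ≈ (51.5, 15.6).
Distances from that point to each station vs reported:
  P: calculated 142.1 vs reported 142.1 → residual 0.0 km
  Q: calculated 14.7 vs reported 14.7 → residual 0.0 km
  R: calculated 70.5 vs reported 98.4 → residual 27.9 km
  S: calculated 66.4 vs reported 66.4 → residual 0.0 km
P, Q, S are mutually consistent (residuals ≈ 0); R is off by 27.9 km.

R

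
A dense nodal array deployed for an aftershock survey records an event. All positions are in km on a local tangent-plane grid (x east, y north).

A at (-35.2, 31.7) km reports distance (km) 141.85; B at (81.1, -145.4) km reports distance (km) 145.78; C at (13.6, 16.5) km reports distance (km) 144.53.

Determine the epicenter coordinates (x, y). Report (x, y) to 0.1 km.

-59.8 km east, -108.0 km north

Circle about each station: (x + 35.2)² + (y − 31.7)² = 141.85²; (x − 81.1)² + (y + 145.4)² = 145.78²; (x − 13.6)² + (y − 16.5)² = 144.53².
Subtracting pairs of circle equations eliminates x²+y² and gives linear equations (the radical axes):
232.6 x − 354.2 y = 24344.05
97.6 x − 30.4 y = -2554.22
Solving the 2×2 system: x ≈ -59.8, y ≈ -108.0 km.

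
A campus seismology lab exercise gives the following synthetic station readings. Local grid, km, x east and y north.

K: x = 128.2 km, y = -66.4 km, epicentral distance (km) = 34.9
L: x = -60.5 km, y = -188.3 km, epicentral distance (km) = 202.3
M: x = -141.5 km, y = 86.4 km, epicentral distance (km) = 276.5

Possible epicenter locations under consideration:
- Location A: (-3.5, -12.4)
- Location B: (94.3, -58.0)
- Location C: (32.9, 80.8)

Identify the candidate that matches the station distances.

Location B

For each candidate, compare |candidate − station| to the reported distance:
Location A: residuals K 107.4, L 17.4, M 106.8 → max 107.4 km
Location B: residuals K 0.0, L 0.0, M 0.0 → max 0.0 km
Location C: residuals K 140.5, L 82.5, M 102.0 → max 140.5 km
Only Location B has all residuals ≈ 0.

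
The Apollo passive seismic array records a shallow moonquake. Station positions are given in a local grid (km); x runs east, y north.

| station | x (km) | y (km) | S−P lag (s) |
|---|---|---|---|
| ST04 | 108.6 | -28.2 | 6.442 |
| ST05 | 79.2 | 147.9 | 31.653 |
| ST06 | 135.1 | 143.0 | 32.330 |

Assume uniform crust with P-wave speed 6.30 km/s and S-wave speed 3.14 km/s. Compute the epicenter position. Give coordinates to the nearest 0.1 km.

Distance from S−P lag: d = Δt · v_P v_S / (v_P − v_S) = Δt · (6.30·3.14)/(6.30−3.14) ≈ 6.2601·Δt.
So d_ST04 = 40.33, d_ST05 = 198.15, d_ST06 = 202.39 km.
Circle about each station: (x − 108.6)² + (y + 28.2)² = 40.33²; (x − 79.2)² + (y − 147.9)² = 198.15²; (x − 135.1)² + (y − 143.0)² = 202.39².
Subtracting the ST04 equation from the ST05 and ST06 equations removes the quadratic terms:
-58.8 x + 352.2 y = -22079.06
53.0 x + 342.4 y = -13223.39
Solving the 2×2 system: x ≈ 74.8, y ≈ -50.2 km.

x ≈ 74.8 km, y ≈ -50.2 km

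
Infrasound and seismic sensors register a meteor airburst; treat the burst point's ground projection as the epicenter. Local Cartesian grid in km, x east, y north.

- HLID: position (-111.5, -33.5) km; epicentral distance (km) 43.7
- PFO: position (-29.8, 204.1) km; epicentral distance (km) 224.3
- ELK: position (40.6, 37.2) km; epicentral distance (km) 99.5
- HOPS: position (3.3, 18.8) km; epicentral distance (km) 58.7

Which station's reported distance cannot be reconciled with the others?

Solve using three stations at a time. Using PFO, ELK, HOPS (subtract circle equations pairwise → linear system) gives (x, y) ≈ (-40.9, -19.9).
Distances from that point to each station vs reported:
  HLID: calculated 71.9 vs reported 43.7 → residual 28.2 km
  PFO: calculated 224.3 vs reported 224.3 → residual 0.0 km
  ELK: calculated 99.6 vs reported 99.5 → residual 0.1 km
  HOPS: calculated 58.8 vs reported 58.7 → residual 0.1 km
PFO, ELK, HOPS are mutually consistent (residuals ≈ 0); HLID is off by 28.2 km.

HLID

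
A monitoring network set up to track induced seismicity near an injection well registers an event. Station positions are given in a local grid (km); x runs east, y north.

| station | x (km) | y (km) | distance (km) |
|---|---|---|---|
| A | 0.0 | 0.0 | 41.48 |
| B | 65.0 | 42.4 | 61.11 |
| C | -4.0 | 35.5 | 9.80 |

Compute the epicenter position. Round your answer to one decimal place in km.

(3.9, 41.3)

Circle about each station: x² + y² = 41.48²; (x − 65.0)² + (y − 42.4)² = 61.11²; (x + 4.0)² + (y − 35.5)² = 9.80².
Subtracting the A equation from the B and C equations removes the quadratic terms:
130.0 x + 84.8 y = 4008.92
-8.0 x + 71.0 y = 2900.80
Solving the 2×2 system: x ≈ 3.9, y ≈ 41.3 km.
Check against A (with the unrounded x, y): √(x²+y²) = 41.48 ≈ 41.48 km. ✓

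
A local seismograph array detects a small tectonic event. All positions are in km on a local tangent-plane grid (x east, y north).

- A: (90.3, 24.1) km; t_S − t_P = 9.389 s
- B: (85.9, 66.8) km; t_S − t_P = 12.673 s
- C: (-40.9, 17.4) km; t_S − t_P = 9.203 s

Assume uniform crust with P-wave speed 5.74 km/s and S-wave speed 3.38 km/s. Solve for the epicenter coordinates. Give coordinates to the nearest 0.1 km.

25.8 km east, -18.3 km north

Distance from S−P lag: d = Δt · v_P v_S / (v_P − v_S) = Δt · (5.74·3.38)/(5.74−3.38) ≈ 8.2208·Δt.
So d_A = 77.19, d_B = 104.18, d_C = 75.66 km.
Circle about each station: (x − 90.3)² + (y − 24.1)² = 77.19²; (x − 85.9)² + (y − 66.8)² = 104.18²; (x + 40.9)² + (y − 17.4)² = 75.66².
Subtracting the A equation from the B and C equations removes the quadratic terms:
-8.8 x + 85.4 y = -1789.03
-262.4 x − 13.4 y = -6525.47
Solving the 2×2 system: x ≈ 25.8, y ≈ -18.3 km.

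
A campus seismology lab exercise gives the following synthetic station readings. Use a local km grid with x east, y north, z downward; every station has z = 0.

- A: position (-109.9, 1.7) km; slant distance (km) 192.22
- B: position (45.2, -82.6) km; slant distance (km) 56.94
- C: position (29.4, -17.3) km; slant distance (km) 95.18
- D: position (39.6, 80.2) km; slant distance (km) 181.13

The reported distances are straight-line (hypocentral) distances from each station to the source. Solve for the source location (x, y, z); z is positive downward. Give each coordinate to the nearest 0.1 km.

Each station gives a sphere (x−x_i)² + (y−y_i)² + z² = d_i² (stations at z=0).
Subtracting the A sphere from B and C: z² cancels, leaving linear equations in x and y:
310.2 x − 168.6 y = 30491.26
278.6 x − 38.0 y = 16972.05
Solving: x ≈ 48.397, y ≈ -91.806 km (keep extra digits for the depth step; rounded: 48.4, -91.8).
Then from the A sphere: z² = 192.22² − (x + 109.9)² − (y − 1.7)² with x = 48.397, y = -91.806, so z ≈ 56.100 ≈ 56.1 km.

x ≈ 48.4 km, y ≈ -91.8 km, depth ≈ 56.1 km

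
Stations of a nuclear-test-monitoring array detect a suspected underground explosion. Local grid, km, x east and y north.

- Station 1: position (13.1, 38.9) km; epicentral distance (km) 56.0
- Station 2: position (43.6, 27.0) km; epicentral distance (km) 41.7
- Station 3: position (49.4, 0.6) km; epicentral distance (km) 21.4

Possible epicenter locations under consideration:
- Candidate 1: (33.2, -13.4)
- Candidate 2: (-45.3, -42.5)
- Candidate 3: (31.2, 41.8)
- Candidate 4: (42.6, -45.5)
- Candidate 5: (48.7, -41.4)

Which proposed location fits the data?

For each candidate, compare |candidate − station| to the reported distance:
Candidate 1: residuals Station 1 0.0, Station 2 0.0, Station 3 0.0 → max 0.0 km
Candidate 2: residuals Station 1 44.2, Station 2 71.1, Station 3 82.6 → max 82.6 km
Candidate 3: residuals Station 1 37.7, Station 2 22.4, Station 3 23.6 → max 37.7 km
Candidate 4: residuals Station 1 33.4, Station 2 30.8, Station 3 25.2 → max 33.4 km
Candidate 5: residuals Station 1 31.8, Station 2 26.9, Station 3 20.6 → max 31.8 km
Only Candidate 1 has all residuals ≈ 0.

Candidate 1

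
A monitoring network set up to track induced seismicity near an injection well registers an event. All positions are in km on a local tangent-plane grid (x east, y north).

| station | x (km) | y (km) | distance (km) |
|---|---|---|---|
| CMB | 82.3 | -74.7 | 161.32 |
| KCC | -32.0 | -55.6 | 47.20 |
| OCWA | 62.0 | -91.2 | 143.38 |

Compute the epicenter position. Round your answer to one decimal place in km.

(-78.6, -63.1)

Circle about each station: (x − 82.3)² + (y + 74.7)² = 161.32²; (x + 32.0)² + (y + 55.6)² = 47.20²; (x − 62.0)² + (y + 91.2)² = 143.38².
Subtracting the CMB equation from the KCC and OCWA equations removes the quadratic terms:
-228.6 x + 38.2 y = 15558.28
-40.6 x − 33.0 y = 5274.38
Solving the 2×2 system: x ≈ -78.6, y ≈ -63.1 km.
Check against CMB (with the unrounded x, y): √((x − 82.3)²+(y + 74.7)²) = 161.32 ≈ 161.32 km. ✓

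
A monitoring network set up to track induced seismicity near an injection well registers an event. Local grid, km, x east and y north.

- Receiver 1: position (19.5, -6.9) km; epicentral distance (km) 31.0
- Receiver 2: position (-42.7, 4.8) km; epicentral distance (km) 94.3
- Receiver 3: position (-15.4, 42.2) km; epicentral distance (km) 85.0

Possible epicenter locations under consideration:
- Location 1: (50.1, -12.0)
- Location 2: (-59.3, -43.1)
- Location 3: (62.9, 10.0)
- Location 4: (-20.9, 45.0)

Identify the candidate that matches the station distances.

For each candidate, compare |candidate − station| to the reported distance:
Location 1: residuals Receiver 1 0.0, Receiver 2 0.0, Receiver 3 0.0 → max 0.0 km
Location 2: residuals Receiver 1 55.7, Receiver 2 43.6, Receiver 3 10.9 → max 55.7 km
Location 3: residuals Receiver 1 15.6, Receiver 2 11.4, Receiver 3 0.3 → max 15.6 km
Location 4: residuals Receiver 1 34.8, Receiver 2 48.6, Receiver 3 78.8 → max 78.8 km
Only Location 1 has all residuals ≈ 0.

Location 1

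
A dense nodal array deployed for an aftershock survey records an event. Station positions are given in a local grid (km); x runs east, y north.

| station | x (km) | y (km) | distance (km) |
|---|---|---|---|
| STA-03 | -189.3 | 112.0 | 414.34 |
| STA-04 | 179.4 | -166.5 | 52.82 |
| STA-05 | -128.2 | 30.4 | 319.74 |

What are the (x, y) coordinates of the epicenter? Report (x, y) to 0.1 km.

Circle about each station: (x + 189.3)² + (y − 112.0)² = 414.34²; (x − 179.4)² + (y + 166.5)² = 52.82²; (x + 128.2)² + (y − 30.4)² = 319.74².
Subtracting the STA-03 equation from the STA-04 and STA-05 equations removes the quadratic terms:
737.4 x − 557.0 y = 180415.80
122.2 x − 163.2 y = 38424.88
Solving the 2×2 system: x ≈ 153.8, y ≈ -120.3 km.

x ≈ 153.8 km, y ≈ -120.3 km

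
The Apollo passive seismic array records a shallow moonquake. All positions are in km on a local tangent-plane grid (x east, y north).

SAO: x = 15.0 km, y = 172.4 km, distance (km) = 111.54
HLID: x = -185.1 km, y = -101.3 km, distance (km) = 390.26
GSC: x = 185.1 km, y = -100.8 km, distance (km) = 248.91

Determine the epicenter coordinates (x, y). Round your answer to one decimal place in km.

Circle about each station: (x − 15.0)² + (y − 172.4)² = 111.54²; (x + 185.1)² + (y + 101.3)² = 390.26²; (x − 185.1)² + (y + 100.8)² = 248.91².
Subtracting pairs of circle equations eliminates x²+y² and gives linear equations (the radical axes):
-400.2 x − 547.4 y = -125284.76
340.2 x − 546.4 y = -35039.13
Solving the 2×2 system: x ≈ 121.7, y ≈ 139.9 km.

(121.7, 139.9)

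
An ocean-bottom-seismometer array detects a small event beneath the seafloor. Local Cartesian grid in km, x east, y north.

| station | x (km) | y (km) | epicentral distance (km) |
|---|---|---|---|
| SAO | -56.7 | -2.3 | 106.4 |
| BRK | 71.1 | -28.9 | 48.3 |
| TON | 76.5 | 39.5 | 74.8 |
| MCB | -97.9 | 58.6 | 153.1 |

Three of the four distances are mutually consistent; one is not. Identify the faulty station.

Solve using three stations at a time. Using SAO, BRK, MCB (subtract circle equations pairwise → linear system) gives (x, y) ≈ (48.5, 13.7).
Distances from that point to each station vs reported:
  SAO: calculated 106.4 vs reported 106.4 → residual 0.0 km
  BRK: calculated 48.3 vs reported 48.3 → residual 0.0 km
  TON: calculated 38.1 vs reported 74.8 → residual 36.7 km
  MCB: calculated 153.1 vs reported 153.1 → residual 0.0 km
SAO, BRK, MCB are mutually consistent (residuals ≈ 0); TON is off by 36.7 km.

TON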